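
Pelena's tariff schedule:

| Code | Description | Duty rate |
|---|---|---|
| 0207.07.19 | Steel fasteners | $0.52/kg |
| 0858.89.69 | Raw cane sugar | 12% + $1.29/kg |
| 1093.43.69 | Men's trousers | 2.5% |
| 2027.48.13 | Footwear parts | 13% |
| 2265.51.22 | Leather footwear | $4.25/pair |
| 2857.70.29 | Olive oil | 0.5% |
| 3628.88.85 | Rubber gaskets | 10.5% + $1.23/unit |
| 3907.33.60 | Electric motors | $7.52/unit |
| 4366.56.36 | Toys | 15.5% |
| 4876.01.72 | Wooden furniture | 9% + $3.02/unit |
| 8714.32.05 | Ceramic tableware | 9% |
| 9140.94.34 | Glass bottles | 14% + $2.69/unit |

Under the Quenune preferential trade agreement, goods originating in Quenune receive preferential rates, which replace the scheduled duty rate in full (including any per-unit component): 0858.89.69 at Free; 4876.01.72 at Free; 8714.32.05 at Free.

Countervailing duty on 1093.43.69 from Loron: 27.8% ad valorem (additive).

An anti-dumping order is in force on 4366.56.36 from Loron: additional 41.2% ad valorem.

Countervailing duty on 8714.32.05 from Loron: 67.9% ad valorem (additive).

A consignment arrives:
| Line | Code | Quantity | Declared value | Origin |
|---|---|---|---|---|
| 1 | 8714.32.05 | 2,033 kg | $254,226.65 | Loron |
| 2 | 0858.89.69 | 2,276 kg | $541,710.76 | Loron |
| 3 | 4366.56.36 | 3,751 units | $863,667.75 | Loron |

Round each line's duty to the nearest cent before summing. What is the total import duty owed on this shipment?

Line 1 (8714.32.05, Loron, 2,033 kg, $254,226.65):
Base rate for 8714.32.05 is 9%.
8714.32.05 has an FTA preferential rate, but origin Loron is not Quenune; base rate stands.
Additional duty on 8714.32.05 from Loron: +67.9%. Applied ad valorem rate: 9% + 67.9% = 76.9%.
Duty = $254,226.65 × 76.9% = $195,500.29.
Line 2 (0858.89.69, Loron, 2,276 kg, $541,710.76):
Base rate for 0858.89.69 is 12% + $1.29/kg.
0858.89.69 has an FTA preferential rate, but origin Loron is not Quenune; base rate stands.
Duty = $541,710.76 × 12% + 2,276 × $1.29 = $67,941.33.
Line 3 (4366.56.36, Loron, 3,751 units, $863,667.75):
Base rate for 4366.56.36 is 15.5%.
Additional duty on 4366.56.36 from Loron: +41.2%. Applied ad valorem rate: 15.5% + 41.2% = 56.7%.
Duty = $863,667.75 × 56.7% = $489,699.61.
Total = $195,500.29 + $67,941.33 + $489,699.61 = $753,141.23.

$753,141.23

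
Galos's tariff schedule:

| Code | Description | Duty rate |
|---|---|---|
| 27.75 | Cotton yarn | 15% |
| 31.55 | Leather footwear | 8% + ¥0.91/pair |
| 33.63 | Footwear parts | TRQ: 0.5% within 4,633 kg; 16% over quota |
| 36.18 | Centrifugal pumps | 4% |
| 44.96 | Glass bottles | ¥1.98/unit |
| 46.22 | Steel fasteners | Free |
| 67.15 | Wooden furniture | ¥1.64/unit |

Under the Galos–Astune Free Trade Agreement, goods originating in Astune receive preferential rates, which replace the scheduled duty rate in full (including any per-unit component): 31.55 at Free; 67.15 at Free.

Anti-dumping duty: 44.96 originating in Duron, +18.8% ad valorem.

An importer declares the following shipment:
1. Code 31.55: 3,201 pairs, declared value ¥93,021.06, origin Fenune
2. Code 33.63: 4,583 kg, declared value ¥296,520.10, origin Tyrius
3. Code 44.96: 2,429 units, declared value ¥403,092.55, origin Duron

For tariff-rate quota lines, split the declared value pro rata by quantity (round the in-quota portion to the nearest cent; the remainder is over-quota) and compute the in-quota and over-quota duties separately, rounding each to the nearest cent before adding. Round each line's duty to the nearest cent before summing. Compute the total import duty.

¥92,428.01

Line 1 (31.55, Fenune, 3,201 pairs, ¥93,021.06):
Base rate for 31.55 is 8% + ¥0.91/pair.
31.55 has an FTA preferential rate, but origin Fenune is not Astune; base rate stands.
Duty = ¥93,021.06 × 8% + 3,201 × ¥0.91 = ¥10,354.59.
Line 2 (33.63, Tyrius, 4,583 kg, ¥296,520.10):
Code 33.63 is under a tariff-rate quota (threshold 4,633 kg). Quantity 4,583 kg is within the quota, so the in-quota rate 0.5% applies to the full value.
Duty = ¥296,520.10 × 0.5% = ¥1,482.60.
Line 3 (44.96, Duron, 2,429 units, ¥403,092.55):
Base rate for 44.96 is ¥1.98/unit.
Additional duty on 44.96 from Duron: +18.8% ad valorem. Applied ad valorem rate = 18.8%.
Duty = ¥403,092.55 × 18.8% + 2,429 × ¥1.98 = ¥80,590.82.
Total = ¥10,354.59 + ¥1,482.60 + ¥80,590.82 = ¥92,428.01.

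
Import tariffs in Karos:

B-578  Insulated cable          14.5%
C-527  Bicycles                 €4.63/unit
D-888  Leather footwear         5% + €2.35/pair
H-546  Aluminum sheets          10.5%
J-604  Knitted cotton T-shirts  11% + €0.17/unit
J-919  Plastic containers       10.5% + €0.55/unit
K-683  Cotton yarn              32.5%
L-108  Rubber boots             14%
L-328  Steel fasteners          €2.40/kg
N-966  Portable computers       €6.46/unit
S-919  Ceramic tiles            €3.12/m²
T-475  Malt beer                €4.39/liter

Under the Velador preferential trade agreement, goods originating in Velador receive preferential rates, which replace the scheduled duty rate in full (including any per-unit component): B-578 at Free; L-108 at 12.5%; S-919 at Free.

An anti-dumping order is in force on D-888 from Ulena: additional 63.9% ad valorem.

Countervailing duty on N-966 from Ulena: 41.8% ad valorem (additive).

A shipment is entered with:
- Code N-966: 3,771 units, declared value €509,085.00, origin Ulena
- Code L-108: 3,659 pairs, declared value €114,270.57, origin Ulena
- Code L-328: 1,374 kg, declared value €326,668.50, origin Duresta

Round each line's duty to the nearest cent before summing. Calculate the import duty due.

€256,453.67

Line 1 (N-966, Ulena, 3,771 units, €509,085.00):
Base rate for N-966 is €6.46/unit.
Additional duty on N-966 from Ulena: +41.8% ad valorem. Applied ad valorem rate = 41.8%.
Duty = €509,085.00 × 41.8% + 3,771 × €6.46 = €237,158.19.
Line 2 (L-108, Ulena, 3,659 pairs, €114,270.57):
Base rate for L-108 is 14%.
L-108 has an FTA preferential rate, but origin Ulena is not Velador; base rate stands.
Duty = €114,270.57 × 14% = €15,997.88.
Line 3 (L-328, Duresta, 1,374 kg, €326,668.50):
Base rate for L-328 is €2.40/kg.
Duty = 1,374 × €2.40 = €3,297.60.
Total = €237,158.19 + €15,997.88 + €3,297.60 = €256,453.67.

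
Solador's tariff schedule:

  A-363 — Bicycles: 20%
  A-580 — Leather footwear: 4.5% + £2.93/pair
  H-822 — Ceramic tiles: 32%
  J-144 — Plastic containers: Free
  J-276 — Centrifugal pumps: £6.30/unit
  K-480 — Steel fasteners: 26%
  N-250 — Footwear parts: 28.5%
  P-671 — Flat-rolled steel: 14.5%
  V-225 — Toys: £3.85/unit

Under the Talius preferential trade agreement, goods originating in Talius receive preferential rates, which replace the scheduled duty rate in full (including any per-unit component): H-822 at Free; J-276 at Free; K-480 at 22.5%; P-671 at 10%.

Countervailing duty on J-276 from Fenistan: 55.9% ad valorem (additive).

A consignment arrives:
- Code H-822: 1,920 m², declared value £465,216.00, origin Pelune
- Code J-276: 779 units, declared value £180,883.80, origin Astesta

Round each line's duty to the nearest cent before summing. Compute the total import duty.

Line 1 (H-822, Pelune, 1,920 m², £465,216.00):
Base rate for H-822 is 32%.
H-822 has an FTA preferential rate, but origin Pelune is not Talius; base rate stands.
Duty = £465,216.00 × 32% = £148,869.12.
Line 2 (J-276, Astesta, 779 units, £180,883.80):
Base rate for J-276 is £6.30/unit.
J-276 has an FTA preferential rate, but origin Astesta is not Talius; base rate stands.
The additional-duty order on J-276 targets Fenistan, not Astesta; it does not apply.
Duty = 779 × £6.30 = £4,907.70.
Total = £148,869.12 + £4,907.70 = £153,776.82.

£153,776.82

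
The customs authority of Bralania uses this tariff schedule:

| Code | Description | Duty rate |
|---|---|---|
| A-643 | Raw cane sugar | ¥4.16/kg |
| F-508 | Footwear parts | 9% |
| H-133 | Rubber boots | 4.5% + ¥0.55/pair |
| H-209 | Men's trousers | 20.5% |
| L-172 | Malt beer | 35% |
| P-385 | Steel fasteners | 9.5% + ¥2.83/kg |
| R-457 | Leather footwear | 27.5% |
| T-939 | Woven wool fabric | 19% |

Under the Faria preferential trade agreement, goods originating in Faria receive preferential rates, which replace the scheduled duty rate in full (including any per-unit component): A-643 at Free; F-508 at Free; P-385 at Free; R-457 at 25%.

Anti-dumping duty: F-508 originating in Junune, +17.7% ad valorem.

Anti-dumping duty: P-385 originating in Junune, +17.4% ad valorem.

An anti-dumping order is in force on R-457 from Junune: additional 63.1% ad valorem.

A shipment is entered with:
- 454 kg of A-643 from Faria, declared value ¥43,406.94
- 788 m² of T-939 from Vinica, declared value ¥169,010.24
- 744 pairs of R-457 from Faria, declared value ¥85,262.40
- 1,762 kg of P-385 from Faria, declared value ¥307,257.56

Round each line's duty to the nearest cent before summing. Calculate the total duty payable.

¥53,427.55

Line 1 (A-643, Faria, 454 kg, ¥43,406.94):
Base rate for A-643 is ¥4.16/kg.
Origin Faria qualifies under the Bralania–Faria agreement and A-643 is covered: preferential rate Free applies instead.
Duty = ¥43,406.94 × 0% = ¥0.00.
Line 2 (T-939, Vinica, 788 m², ¥169,010.24):
Base rate for T-939 is 19%.
Duty = ¥169,010.24 × 19% = ¥32,111.95.
Line 3 (R-457, Faria, 744 pairs, ¥85,262.40):
Base rate for R-457 is 27.5%.
Origin Faria qualifies under the Bralania–Faria agreement and R-457 is covered: preferential rate 25% applies instead.
The additional-duty order on R-457 targets Junune, not Faria; it does not apply.
Duty = ¥85,262.40 × 25% = ¥21,315.60.
Line 4 (P-385, Faria, 1,762 kg, ¥307,257.56):
Base rate for P-385 is 9.5% + ¥2.83/kg.
Origin Faria qualifies under the Bralania–Faria agreement and P-385 is covered: preferential rate Free applies instead.
The additional-duty order on P-385 targets Junune, not Faria; it does not apply.
Duty = ¥307,257.56 × 0% = ¥0.00.
Total = ¥0.00 + ¥32,111.95 + ¥21,315.60 + ¥0.00 = ¥53,427.55.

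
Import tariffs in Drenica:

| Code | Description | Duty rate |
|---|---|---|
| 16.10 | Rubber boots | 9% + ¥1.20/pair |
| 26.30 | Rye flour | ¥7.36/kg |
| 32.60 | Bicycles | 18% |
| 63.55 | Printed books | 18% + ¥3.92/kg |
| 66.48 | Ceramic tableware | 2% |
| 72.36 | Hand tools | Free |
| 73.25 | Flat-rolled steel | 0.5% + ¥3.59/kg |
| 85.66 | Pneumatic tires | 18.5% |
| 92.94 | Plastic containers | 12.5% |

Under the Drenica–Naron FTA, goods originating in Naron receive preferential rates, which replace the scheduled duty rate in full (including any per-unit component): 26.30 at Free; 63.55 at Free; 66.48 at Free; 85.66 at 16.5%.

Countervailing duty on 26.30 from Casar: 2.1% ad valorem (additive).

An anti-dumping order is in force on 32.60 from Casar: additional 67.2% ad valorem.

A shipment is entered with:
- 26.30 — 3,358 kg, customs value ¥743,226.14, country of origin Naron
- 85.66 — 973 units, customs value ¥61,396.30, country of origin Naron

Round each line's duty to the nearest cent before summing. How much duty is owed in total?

Line 1 (26.30, Naron, 3,358 kg, ¥743,226.14):
Base rate for 26.30 is ¥7.36/kg.
Origin Naron qualifies under the Drenica–Naron agreement and 26.30 is covered: preferential rate Free applies instead.
The additional-duty order on 26.30 targets Casar, not Naron; it does not apply.
Duty = ¥743,226.14 × 0% = ¥0.00.
Line 2 (85.66, Naron, 973 units, ¥61,396.30):
Base rate for 85.66 is 18.5%.
Origin Naron qualifies under the Drenica–Naron agreement and 85.66 is covered: preferential rate 16.5% applies instead.
Duty = ¥61,396.30 × 16.5% = ¥10,130.39.
Total = ¥0.00 + ¥10,130.39 = ¥10,130.39.

¥10,130.39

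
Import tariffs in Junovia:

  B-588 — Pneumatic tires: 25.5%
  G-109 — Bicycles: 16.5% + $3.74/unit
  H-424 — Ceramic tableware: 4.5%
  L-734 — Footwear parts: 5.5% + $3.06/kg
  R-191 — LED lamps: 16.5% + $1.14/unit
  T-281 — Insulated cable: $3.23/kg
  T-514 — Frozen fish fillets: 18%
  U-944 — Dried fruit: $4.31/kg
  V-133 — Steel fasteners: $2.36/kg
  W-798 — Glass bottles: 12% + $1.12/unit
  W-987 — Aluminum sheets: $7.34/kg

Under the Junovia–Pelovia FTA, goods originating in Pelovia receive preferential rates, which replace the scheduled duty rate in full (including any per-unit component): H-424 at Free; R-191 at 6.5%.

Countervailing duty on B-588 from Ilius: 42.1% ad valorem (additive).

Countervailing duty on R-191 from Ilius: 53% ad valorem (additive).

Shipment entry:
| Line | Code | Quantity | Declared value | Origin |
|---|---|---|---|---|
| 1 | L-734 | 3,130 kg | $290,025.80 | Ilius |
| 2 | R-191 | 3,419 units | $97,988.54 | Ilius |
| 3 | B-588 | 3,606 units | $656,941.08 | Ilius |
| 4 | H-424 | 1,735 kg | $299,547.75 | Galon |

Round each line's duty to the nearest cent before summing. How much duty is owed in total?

Line 1 (L-734, Ilius, 3,130 kg, $290,025.80):
Base rate for L-734 is 5.5% + $3.06/kg.
Duty = $290,025.80 × 5.5% + 3,130 × $3.06 = $25,529.22.
Line 2 (R-191, Ilius, 3,419 units, $97,988.54):
Base rate for R-191 is 16.5% + $1.14/unit.
R-191 has an FTA preferential rate, but origin Ilius is not Pelovia; base rate stands.
Additional duty on R-191 from Ilius: +53%. Applied ad valorem rate: 16.5% + 53% = 69.5%.
Duty = $97,988.54 × 69.5% + 3,419 × $1.14 = $71,999.70.
Line 3 (B-588, Ilius, 3,606 units, $656,941.08):
Base rate for B-588 is 25.5%.
Additional duty on B-588 from Ilius: +42.1%. Applied ad valorem rate: 25.5% + 42.1% = 67.6%.
Duty = $656,941.08 × 67.6% = $444,092.17.
Line 4 (H-424, Galon, 1,735 kg, $299,547.75):
Base rate for H-424 is 4.5%.
H-424 has an FTA preferential rate, but origin Galon is not Pelovia; base rate stands.
Duty = $299,547.75 × 4.5% = $13,479.65.
Total = $25,529.22 + $71,999.70 + $444,092.17 + $13,479.65 = $555,100.74.

$555,100.74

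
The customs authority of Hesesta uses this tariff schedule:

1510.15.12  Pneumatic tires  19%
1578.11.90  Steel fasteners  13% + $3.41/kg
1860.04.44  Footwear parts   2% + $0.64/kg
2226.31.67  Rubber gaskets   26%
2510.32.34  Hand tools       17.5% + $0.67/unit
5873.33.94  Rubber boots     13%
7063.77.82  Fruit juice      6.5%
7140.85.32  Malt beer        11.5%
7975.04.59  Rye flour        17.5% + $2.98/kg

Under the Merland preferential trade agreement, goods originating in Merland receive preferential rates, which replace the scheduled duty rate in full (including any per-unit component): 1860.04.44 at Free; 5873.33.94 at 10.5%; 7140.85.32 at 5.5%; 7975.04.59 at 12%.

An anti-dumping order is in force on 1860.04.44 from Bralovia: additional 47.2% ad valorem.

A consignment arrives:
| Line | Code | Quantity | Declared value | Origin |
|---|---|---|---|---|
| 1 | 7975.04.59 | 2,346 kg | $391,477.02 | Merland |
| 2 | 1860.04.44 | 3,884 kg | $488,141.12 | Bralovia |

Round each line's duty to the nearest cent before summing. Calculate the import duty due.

Line 1 (7975.04.59, Merland, 2,346 kg, $391,477.02):
Base rate for 7975.04.59 is 17.5% + $2.98/kg.
Origin Merland qualifies under the Hesesta–Merland agreement and 7975.04.59 is covered: preferential rate 12% applies instead.
Duty = $391,477.02 × 12% = $46,977.24.
Line 2 (1860.04.44, Bralovia, 3,884 kg, $488,141.12):
Base rate for 1860.04.44 is 2% + $0.64/kg.
1860.04.44 has an FTA preferential rate, but origin Bralovia is not Merland; base rate stands.
Additional duty on 1860.04.44 from Bralovia: +47.2%. Applied ad valorem rate: 2% + 47.2% = 49.2%.
Duty = $488,141.12 × 49.2% + 3,884 × $0.64 = $242,651.19.
Total = $46,977.24 + $242,651.19 = $289,628.43.

$289,628.43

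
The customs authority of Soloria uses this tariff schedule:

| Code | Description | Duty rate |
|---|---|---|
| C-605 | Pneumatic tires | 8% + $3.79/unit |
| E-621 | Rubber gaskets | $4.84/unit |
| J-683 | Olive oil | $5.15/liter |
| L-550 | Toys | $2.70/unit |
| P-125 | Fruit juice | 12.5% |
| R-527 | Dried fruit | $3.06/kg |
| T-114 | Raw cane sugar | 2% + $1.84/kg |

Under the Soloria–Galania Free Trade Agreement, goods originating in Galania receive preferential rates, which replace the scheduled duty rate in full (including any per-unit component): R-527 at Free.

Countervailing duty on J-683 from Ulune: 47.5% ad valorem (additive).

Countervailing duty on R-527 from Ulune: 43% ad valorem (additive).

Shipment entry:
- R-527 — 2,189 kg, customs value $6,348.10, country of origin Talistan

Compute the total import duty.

Line 1 (R-527, Talistan, 2,189 kg, $6,348.10):
Base rate for R-527 is $3.06/kg.
R-527 has an FTA preferential rate, but origin Talistan is not Galania; base rate stands.
The additional-duty order on R-527 targets Ulune, not Talistan; it does not apply.
Duty = 2,189 × $3.06 = $6,698.34.

$6,698.34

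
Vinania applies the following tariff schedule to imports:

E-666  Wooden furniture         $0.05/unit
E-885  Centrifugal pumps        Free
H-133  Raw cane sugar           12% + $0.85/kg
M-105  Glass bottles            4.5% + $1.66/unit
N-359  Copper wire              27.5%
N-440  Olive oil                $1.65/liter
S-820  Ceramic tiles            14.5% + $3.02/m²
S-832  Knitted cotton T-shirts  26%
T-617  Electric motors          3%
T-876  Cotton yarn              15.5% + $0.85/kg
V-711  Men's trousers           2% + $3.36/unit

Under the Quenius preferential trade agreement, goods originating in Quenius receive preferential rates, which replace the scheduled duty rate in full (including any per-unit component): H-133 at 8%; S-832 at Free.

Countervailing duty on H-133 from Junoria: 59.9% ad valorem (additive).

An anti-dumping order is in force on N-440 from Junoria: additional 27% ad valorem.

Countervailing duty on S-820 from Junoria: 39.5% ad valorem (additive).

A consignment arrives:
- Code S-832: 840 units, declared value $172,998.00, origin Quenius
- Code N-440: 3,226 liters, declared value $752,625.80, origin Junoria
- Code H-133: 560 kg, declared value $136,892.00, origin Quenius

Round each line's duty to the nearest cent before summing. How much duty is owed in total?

Line 1 (S-832, Quenius, 840 units, $172,998.00):
Base rate for S-832 is 26%.
Origin Quenius qualifies under the Vinania–Quenius agreement and S-832 is covered: preferential rate Free applies instead.
Duty = $172,998.00 × 0% = $0.00.
Line 2 (N-440, Junoria, 3,226 liters, $752,625.80):
Base rate for N-440 is $1.65/liter.
Additional duty on N-440 from Junoria: +27% ad valorem. Applied ad valorem rate = 27%.
Duty = $752,625.80 × 27% + 3,226 × $1.65 = $208,531.87.
Line 3 (H-133, Quenius, 560 kg, $136,892.00):
Base rate for H-133 is 12% + $0.85/kg.
Origin Quenius qualifies under the Vinania–Quenius agreement and H-133 is covered: preferential rate 8% applies instead.
The additional-duty order on H-133 targets Junoria, not Quenius; it does not apply.
Duty = $136,892.00 × 8% = $10,951.36.
Total = $0.00 + $208,531.87 + $10,951.36 = $219,483.23.

$219,483.23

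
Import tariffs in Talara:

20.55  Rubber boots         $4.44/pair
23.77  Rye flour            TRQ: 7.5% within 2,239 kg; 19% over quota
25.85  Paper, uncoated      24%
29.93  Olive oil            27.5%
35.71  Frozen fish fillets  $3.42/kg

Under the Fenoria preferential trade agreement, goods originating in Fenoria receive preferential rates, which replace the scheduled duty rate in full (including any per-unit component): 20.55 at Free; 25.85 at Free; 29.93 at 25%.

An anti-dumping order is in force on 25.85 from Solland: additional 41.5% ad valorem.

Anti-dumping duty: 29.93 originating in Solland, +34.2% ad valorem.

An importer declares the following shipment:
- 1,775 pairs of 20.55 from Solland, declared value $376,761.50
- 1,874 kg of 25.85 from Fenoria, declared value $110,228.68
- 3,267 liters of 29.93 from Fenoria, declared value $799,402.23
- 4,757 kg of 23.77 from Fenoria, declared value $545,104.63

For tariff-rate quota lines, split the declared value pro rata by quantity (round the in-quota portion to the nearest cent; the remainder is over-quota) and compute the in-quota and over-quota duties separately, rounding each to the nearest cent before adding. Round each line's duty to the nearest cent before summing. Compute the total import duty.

$281,796.24

Line 1 (20.55, Solland, 1,775 pairs, $376,761.50):
Base rate for 20.55 is $4.44/pair.
20.55 has an FTA preferential rate, but origin Solland is not Fenoria; base rate stands.
Duty = 1,775 × $4.44 = $7,881.00.
Line 2 (25.85, Fenoria, 1,874 kg, $110,228.68):
Base rate for 25.85 is 24%.
Origin Fenoria qualifies under the Talara–Fenoria agreement and 25.85 is covered: preferential rate Free applies instead.
The additional-duty order on 25.85 targets Solland, not Fenoria; it does not apply.
Duty = $110,228.68 × 0% = $0.00.
Line 3 (29.93, Fenoria, 3,267 liters, $799,402.23):
Base rate for 29.93 is 27.5%.
Origin Fenoria qualifies under the Talara–Fenoria agreement and 29.93 is covered: preferential rate 25% applies instead.
The additional-duty order on 29.93 targets Solland, not Fenoria; it does not apply.
Duty = $799,402.23 × 25% = $199,850.56.
Line 4 (23.77, Fenoria, 4,757 kg, $545,104.63):
Code 23.77 is under a tariff-rate quota (threshold 2,239 kg). In-quota: 2,239 kg at 7.5%; over-quota: 2,518 kg at 19%.
Pro-rata value split: in-quota = $545,104.63 × 2,239/4,757 = $256,567.01; over-quota = $545,104.63 − $256,567.01 = $288,537.62.
In-quota duty = $256,567.01 × 7.5% = $19,242.53. Over-quota duty = $288,537.62 × 19% = $54,822.15.
Line duty = $19,242.53 + $54,822.15 = $74,064.68.
Total = $7,881.00 + $0.00 + $199,850.56 + $74,064.68 = $281,796.24.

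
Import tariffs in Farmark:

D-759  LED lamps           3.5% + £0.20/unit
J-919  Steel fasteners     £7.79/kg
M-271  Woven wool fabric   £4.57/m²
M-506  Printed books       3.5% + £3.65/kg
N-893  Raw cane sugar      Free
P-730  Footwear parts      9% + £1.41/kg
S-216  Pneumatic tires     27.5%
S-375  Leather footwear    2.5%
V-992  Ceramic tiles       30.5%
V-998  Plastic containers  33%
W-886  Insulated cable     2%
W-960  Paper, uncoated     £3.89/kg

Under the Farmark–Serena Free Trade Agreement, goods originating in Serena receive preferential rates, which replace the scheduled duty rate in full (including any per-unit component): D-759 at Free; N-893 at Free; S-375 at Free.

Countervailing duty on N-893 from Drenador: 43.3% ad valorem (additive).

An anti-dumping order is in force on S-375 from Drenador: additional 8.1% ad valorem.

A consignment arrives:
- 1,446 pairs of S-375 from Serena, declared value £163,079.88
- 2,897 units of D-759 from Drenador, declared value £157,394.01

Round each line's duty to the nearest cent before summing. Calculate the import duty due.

Line 1 (S-375, Serena, 1,446 pairs, £163,079.88):
Base rate for S-375 is 2.5%.
Origin Serena qualifies under the Farmark–Serena agreement and S-375 is covered: preferential rate Free applies instead.
The additional-duty order on S-375 targets Drenador, not Serena; it does not apply.
Duty = £163,079.88 × 0% = £0.00.
Line 2 (D-759, Drenador, 2,897 units, £157,394.01):
Base rate for D-759 is 3.5% + £0.20/unit.
D-759 has an FTA preferential rate, but origin Drenador is not Serena; base rate stands.
Duty = £157,394.01 × 3.5% + 2,897 × £0.20 = £6,088.19.
Total = £0.00 + £6,088.19 = £6,088.19.

£6,088.19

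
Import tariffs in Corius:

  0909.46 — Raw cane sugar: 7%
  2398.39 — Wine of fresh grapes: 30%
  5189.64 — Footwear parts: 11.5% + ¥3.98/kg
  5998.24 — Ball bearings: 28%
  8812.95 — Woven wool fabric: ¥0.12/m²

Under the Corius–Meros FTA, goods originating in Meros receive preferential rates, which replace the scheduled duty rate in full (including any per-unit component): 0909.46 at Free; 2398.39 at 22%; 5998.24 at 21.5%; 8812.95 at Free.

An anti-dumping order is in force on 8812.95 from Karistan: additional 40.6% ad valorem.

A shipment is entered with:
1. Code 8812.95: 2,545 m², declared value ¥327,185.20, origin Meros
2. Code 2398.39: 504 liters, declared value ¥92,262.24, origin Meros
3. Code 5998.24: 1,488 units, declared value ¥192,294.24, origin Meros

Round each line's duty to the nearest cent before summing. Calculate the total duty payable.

Line 1 (8812.95, Meros, 2,545 m², ¥327,185.20):
Base rate for 8812.95 is ¥0.12/m².
Origin Meros qualifies under the Corius–Meros agreement and 8812.95 is covered: preferential rate Free applies instead.
The additional-duty order on 8812.95 targets Karistan, not Meros; it does not apply.
Duty = ¥327,185.20 × 0% = ¥0.00.
Line 2 (2398.39, Meros, 504 liters, ¥92,262.24):
Base rate for 2398.39 is 30%.
Origin Meros qualifies under the Corius–Meros agreement and 2398.39 is covered: preferential rate 22% applies instead.
Duty = ¥92,262.24 × 22% = ¥20,297.69.
Line 3 (5998.24, Meros, 1,488 units, ¥192,294.24):
Base rate for 5998.24 is 28%.
Origin Meros qualifies under the Corius–Meros agreement and 5998.24 is covered: preferential rate 21.5% applies instead.
Duty = ¥192,294.24 × 21.5% = ¥41,343.26.
Total = ¥0.00 + ¥20,297.69 + ¥41,343.26 = ¥61,640.95.

¥61,640.95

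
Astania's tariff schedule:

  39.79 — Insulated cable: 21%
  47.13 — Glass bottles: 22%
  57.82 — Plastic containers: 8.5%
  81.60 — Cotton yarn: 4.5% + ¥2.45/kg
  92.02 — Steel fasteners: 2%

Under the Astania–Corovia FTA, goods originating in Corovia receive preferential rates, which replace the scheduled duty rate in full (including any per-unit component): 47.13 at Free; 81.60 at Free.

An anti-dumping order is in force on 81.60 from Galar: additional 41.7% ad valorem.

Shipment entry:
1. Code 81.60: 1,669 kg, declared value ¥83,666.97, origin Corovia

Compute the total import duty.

Line 1 (81.60, Corovia, 1,669 kg, ¥83,666.97):
Base rate for 81.60 is 4.5% + ¥2.45/kg.
Origin Corovia qualifies under the Astania–Corovia agreement and 81.60 is covered: preferential rate Free applies instead.
The additional-duty order on 81.60 targets Galar, not Corovia; it does not apply.
Duty = ¥83,666.97 × 0% = ¥0.00.

¥0.00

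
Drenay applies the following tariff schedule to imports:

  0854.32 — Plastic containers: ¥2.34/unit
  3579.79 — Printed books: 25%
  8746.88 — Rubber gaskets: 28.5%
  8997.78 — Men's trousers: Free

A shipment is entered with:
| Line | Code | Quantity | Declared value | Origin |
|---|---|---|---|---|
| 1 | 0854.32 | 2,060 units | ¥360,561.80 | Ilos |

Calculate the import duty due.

Line 1 (0854.32, Ilos, 2,060 units, ¥360,561.80):
Base rate for 0854.32 is ¥2.34/unit.
Duty = 2,060 × ¥2.34 = ¥4,820.40.

¥4,820.40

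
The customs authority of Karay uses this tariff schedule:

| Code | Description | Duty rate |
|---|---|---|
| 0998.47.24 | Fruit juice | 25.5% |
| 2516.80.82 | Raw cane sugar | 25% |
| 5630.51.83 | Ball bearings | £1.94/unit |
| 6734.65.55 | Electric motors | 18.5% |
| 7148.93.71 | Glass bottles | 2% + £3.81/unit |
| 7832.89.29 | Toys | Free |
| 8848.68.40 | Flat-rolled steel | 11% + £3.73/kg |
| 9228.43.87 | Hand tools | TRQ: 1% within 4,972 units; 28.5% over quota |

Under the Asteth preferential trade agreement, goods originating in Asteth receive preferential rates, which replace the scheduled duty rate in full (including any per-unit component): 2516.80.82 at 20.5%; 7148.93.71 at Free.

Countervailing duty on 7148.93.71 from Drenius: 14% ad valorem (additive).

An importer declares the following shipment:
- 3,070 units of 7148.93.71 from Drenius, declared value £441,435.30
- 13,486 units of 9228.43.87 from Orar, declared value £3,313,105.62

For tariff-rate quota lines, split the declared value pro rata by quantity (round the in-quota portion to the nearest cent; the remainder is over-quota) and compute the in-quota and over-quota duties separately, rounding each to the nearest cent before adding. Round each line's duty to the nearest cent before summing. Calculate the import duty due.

Line 1 (7148.93.71, Drenius, 3,070 units, £441,435.30):
Base rate for 7148.93.71 is 2% + £3.81/unit.
7148.93.71 has an FTA preferential rate, but origin Drenius is not Asteth; base rate stands.
Additional duty on 7148.93.71 from Drenius: +14%. Applied ad valorem rate: 2% + 14% = 16%.
Duty = £441,435.30 × 16% + 3,070 × £3.81 = £82,326.35.
Line 2 (9228.43.87, Orar, 13,486 units, £3,313,105.62):
Code 9228.43.87 is under a tariff-rate quota (threshold 4,972 units). In-quota: 4,972 units at 1%; over-quota: 8,514 units at 28.5%.
Pro-rata value split: in-quota = £3,313,105.62 × 4,972/13,486 = £1,221,471.24; over-quota = £3,313,105.62 − £1,221,471.24 = £2,091,634.38.
In-quota duty = £1,221,471.24 × 1% = £12,214.71. Over-quota duty = £2,091,634.38 × 28.5% = £596,115.80.
Line duty = £12,214.71 + £596,115.80 = £608,330.51.
Total = £82,326.35 + £608,330.51 = £690,656.86.

£690,656.86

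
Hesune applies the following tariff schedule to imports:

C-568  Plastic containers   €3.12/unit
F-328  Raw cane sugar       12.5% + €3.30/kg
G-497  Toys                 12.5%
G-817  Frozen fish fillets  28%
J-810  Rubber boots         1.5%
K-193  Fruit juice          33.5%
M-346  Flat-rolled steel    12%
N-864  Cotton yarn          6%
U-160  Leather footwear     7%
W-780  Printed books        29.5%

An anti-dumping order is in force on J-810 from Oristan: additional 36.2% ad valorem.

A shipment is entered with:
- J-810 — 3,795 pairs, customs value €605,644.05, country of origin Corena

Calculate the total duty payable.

€9,084.66

Line 1 (J-810, Corena, 3,795 pairs, €605,644.05):
Base rate for J-810 is 1.5%.
The additional-duty order on J-810 targets Oristan, not Corena; it does not apply.
Duty = €605,644.05 × 1.5% = €9,084.66.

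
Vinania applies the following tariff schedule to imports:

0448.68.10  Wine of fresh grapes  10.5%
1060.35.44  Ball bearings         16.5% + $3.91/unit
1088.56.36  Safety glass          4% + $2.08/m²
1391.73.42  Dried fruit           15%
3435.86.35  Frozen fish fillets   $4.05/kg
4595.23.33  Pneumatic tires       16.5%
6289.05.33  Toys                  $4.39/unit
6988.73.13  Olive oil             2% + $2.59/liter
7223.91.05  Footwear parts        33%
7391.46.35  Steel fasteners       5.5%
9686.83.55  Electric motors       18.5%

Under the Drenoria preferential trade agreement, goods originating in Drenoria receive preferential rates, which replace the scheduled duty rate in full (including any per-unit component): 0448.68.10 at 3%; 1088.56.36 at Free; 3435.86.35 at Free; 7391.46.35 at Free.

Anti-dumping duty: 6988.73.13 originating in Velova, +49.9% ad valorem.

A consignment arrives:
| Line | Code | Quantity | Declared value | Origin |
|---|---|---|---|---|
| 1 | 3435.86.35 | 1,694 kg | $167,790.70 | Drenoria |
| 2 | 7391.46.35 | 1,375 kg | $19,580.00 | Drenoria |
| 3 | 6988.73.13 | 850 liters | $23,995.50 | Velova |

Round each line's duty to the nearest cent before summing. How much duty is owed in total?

Line 1 (3435.86.35, Drenoria, 1,694 kg, $167,790.70):
Base rate for 3435.86.35 is $4.05/kg.
Origin Drenoria qualifies under the Vinania–Drenoria agreement and 3435.86.35 is covered: preferential rate Free applies instead.
Duty = $167,790.70 × 0% = $0.00.
Line 2 (7391.46.35, Drenoria, 1,375 kg, $19,580.00):
Base rate for 7391.46.35 is 5.5%.
Origin Drenoria qualifies under the Vinania–Drenoria agreement and 7391.46.35 is covered: preferential rate Free applies instead.
Duty = $19,580.00 × 0% = $0.00.
Line 3 (6988.73.13, Velova, 850 liters, $23,995.50):
Base rate for 6988.73.13 is 2% + $2.59/liter.
Additional duty on 6988.73.13 from Velova: +49.9%. Applied ad valorem rate: 2% + 49.9% = 51.9%.
Duty = $23,995.50 × 51.9% + 850 × $2.59 = $14,655.16.
Total = $0.00 + $0.00 + $14,655.16 = $14,655.16.

$14,655.16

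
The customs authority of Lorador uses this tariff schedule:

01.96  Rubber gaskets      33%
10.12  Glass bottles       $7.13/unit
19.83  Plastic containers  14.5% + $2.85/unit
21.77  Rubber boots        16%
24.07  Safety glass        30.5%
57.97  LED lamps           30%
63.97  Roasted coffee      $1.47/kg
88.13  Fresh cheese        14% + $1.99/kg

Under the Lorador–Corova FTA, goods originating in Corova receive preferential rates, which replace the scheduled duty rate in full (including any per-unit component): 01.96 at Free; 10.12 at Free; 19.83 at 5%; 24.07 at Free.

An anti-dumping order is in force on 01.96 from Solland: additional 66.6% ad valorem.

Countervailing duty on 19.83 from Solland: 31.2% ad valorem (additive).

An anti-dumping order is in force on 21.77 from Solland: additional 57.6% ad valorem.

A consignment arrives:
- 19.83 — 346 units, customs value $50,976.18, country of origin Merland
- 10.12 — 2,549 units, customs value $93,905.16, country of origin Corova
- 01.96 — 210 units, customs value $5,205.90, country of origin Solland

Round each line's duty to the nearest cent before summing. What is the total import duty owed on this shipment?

$13,562.73

Line 1 (19.83, Merland, 346 units, $50,976.18):
Base rate for 19.83 is 14.5% + $2.85/unit.
19.83 has an FTA preferential rate, but origin Merland is not Corova; base rate stands.
The additional-duty order on 19.83 targets Solland, not Merland; it does not apply.
Duty = $50,976.18 × 14.5% + 346 × $2.85 = $8,377.65.
Line 2 (10.12, Corova, 2,549 units, $93,905.16):
Base rate for 10.12 is $7.13/unit.
Origin Corova qualifies under the Lorador–Corova agreement and 10.12 is covered: preferential rate Free applies instead.
Duty = $93,905.16 × 0% = $0.00.
Line 3 (01.96, Solland, 210 units, $5,205.90):
Base rate for 01.96 is 33%.
01.96 has an FTA preferential rate, but origin Solland is not Corova; base rate stands.
Additional duty on 01.96 from Solland: +66.6%. Applied ad valorem rate: 33% + 66.6% = 99.6%.
Duty = $5,205.90 × 99.6% = $5,185.08.
Total = $8,377.65 + $0.00 + $5,185.08 = $13,562.73.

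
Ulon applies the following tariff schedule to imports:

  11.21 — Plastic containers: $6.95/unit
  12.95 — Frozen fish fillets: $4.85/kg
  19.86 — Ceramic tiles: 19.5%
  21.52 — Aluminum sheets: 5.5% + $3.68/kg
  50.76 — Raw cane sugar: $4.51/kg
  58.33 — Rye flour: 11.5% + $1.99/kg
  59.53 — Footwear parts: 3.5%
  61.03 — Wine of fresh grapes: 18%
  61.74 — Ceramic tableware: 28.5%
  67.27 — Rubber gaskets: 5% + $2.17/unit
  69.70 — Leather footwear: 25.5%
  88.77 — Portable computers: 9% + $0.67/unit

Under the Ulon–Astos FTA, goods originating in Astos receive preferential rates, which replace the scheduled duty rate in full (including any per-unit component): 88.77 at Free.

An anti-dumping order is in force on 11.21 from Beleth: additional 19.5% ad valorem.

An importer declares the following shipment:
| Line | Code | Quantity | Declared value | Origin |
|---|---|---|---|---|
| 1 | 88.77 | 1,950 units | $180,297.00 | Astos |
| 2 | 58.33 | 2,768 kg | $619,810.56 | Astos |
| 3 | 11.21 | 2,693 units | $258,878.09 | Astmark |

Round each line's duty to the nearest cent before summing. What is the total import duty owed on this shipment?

$95,502.88

Line 1 (88.77, Astos, 1,950 units, $180,297.00):
Base rate for 88.77 is 9% + $0.67/unit.
Origin Astos qualifies under the Ulon–Astos agreement and 88.77 is covered: preferential rate Free applies instead.
Duty = $180,297.00 × 0% = $0.00.
Line 2 (58.33, Astos, 2,768 kg, $619,810.56):
Base rate for 58.33 is 11.5% + $1.99/kg.
Origin Astos is the FTA partner but 58.33 is not on the preference list; base rate stands.
Duty = $619,810.56 × 11.5% + 2,768 × $1.99 = $76,786.53.
Line 3 (11.21, Astmark, 2,693 units, $258,878.09):
Base rate for 11.21 is $6.95/unit.
The additional-duty order on 11.21 targets Beleth, not Astmark; it does not apply.
Duty = 2,693 × $6.95 = $18,716.35.
Total = $0.00 + $76,786.53 + $18,716.35 = $95,502.88.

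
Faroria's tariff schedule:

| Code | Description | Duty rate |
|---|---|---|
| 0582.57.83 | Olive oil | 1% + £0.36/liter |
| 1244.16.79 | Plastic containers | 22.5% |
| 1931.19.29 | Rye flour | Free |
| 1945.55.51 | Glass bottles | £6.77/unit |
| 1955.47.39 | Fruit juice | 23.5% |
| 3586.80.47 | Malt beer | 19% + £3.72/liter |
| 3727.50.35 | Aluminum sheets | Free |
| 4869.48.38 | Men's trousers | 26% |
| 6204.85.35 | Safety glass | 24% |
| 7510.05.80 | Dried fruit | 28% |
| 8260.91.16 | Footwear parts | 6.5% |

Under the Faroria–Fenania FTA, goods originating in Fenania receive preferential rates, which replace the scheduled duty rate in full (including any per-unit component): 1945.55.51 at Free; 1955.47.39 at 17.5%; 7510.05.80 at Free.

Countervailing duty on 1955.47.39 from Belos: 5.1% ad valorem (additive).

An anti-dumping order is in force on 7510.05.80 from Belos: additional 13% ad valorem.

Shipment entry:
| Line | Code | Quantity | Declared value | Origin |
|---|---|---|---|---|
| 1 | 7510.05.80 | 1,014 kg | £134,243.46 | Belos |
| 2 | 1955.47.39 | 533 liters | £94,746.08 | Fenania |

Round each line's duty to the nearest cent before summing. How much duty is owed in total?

£71,620.38

Line 1 (7510.05.80, Belos, 1,014 kg, £134,243.46):
Base rate for 7510.05.80 is 28%.
7510.05.80 has an FTA preferential rate, but origin Belos is not Fenania; base rate stands.
Additional duty on 7510.05.80 from Belos: +13%. Applied ad valorem rate: 28% + 13% = 41%.
Duty = £134,243.46 × 41% = £55,039.82.
Line 2 (1955.47.39, Fenania, 533 liters, £94,746.08):
Base rate for 1955.47.39 is 23.5%.
Origin Fenania qualifies under the Faroria–Fenania agreement and 1955.47.39 is covered: preferential rate 17.5% applies instead.
The additional-duty order on 1955.47.39 targets Belos, not Fenania; it does not apply.
Duty = £94,746.08 × 17.5% = £16,580.56.
Total = £55,039.82 + £16,580.56 = £71,620.38.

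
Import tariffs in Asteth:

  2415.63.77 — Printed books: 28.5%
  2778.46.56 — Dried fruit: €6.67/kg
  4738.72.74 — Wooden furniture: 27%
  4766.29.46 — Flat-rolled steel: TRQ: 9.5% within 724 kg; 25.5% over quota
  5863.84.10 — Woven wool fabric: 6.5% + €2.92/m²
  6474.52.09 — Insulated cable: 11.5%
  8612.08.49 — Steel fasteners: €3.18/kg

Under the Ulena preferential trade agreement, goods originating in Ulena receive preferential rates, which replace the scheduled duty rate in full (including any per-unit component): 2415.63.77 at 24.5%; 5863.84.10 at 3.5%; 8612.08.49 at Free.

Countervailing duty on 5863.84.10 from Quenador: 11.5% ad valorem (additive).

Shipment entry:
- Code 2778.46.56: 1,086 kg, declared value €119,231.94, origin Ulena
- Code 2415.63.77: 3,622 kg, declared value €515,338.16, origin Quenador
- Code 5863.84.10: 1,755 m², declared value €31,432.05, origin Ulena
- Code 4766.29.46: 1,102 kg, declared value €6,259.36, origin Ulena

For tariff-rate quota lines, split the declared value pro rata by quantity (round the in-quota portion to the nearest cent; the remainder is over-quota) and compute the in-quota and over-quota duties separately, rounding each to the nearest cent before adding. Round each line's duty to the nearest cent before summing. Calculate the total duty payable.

€156,153.29

Line 1 (2778.46.56, Ulena, 1,086 kg, €119,231.94):
Base rate for 2778.46.56 is €6.67/kg.
Origin Ulena is the FTA partner but 2778.46.56 is not on the preference list; base rate stands.
Duty = 1,086 × €6.67 = €7,243.62.
Line 2 (2415.63.77, Quenador, 3,622 kg, €515,338.16):
Base rate for 2415.63.77 is 28.5%.
2415.63.77 has an FTA preferential rate, but origin Quenador is not Ulena; base rate stands.
Duty = €515,338.16 × 28.5% = €146,871.38.
Line 3 (5863.84.10, Ulena, 1,755 m², €31,432.05):
Base rate for 5863.84.10 is 6.5% + €2.92/m².
Origin Ulena qualifies under the Asteth–Ulena agreement and 5863.84.10 is covered: preferential rate 3.5% applies instead.
The additional-duty order on 5863.84.10 targets Quenador, not Ulena; it does not apply.
Duty = €31,432.05 × 3.5% = €1,100.12.
Line 4 (4766.29.46, Ulena, 1,102 kg, €6,259.36):
Code 4766.29.46 is under a tariff-rate quota (threshold 724 kg). In-quota: 724 kg at 9.5%; over-quota: 378 kg at 25.5%.
Pro-rata value split: in-quota = €6,259.36 × 724/1,102 = €4,112.32; over-quota = €6,259.36 − €4,112.32 = €2,147.04.
In-quota duty = €4,112.32 × 9.5% = €390.67. Over-quota duty = €2,147.04 × 25.5% = €547.50.
Line duty = €390.67 + €547.50 = €938.17.
Total = €7,243.62 + €146,871.38 + €1,100.12 + €938.17 = €156,153.29.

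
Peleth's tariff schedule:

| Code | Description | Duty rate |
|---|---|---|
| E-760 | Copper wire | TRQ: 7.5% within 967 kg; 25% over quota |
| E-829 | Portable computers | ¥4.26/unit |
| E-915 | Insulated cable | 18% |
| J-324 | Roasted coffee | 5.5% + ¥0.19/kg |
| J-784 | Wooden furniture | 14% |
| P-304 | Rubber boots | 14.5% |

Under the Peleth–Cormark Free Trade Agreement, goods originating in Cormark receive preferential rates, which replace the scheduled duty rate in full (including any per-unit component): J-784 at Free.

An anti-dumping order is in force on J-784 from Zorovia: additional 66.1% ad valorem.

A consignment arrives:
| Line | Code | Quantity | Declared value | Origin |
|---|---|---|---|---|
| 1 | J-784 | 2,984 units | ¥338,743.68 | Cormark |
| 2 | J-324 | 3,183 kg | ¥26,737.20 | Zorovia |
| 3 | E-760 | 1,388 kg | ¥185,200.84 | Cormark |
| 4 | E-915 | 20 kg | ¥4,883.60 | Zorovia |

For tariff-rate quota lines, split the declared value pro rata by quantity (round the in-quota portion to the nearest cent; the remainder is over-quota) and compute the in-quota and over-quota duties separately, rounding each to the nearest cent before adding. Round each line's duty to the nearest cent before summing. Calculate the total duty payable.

Line 1 (J-784, Cormark, 2,984 units, ¥338,743.68):
Base rate for J-784 is 14%.
Origin Cormark qualifies under the Peleth–Cormark agreement and J-784 is covered: preferential rate Free applies instead.
The additional-duty order on J-784 targets Zorovia, not Cormark; it does not apply.
Duty = ¥338,743.68 × 0% = ¥0.00.
Line 2 (J-324, Zorovia, 3,183 kg, ¥26,737.20):
Base rate for J-324 is 5.5% + ¥0.19/kg.
Duty = ¥26,737.20 × 5.5% + 3,183 × ¥0.19 = ¥2,075.32.
Line 3 (E-760, Cormark, 1,388 kg, ¥185,200.84):
Code E-760 is under a tariff-rate quota (threshold 967 kg). In-quota: 967 kg at 7.5%; over-quota: 421 kg at 25%.
Pro-rata value split: in-quota = ¥185,200.84 × 967/1,388 = ¥129,026.81; over-quota = ¥185,200.84 − ¥129,026.81 = ¥56,174.03.
In-quota duty = ¥129,026.81 × 7.5% = ¥9,677.01. Over-quota duty = ¥56,174.03 × 25% = ¥14,043.51.
Line duty = ¥9,677.01 + ¥14,043.51 = ¥23,720.52.
Line 4 (E-915, Zorovia, 20 kg, ¥4,883.60):
Base rate for E-915 is 18%.
Duty = ¥4,883.60 × 18% = ¥879.05.
Total = ¥0.00 + ¥2,075.32 + ¥23,720.52 + ¥879.05 = ¥26,674.89.

¥26,674.89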